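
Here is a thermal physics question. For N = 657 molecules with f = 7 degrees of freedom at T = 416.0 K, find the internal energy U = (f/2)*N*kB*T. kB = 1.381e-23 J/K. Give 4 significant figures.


Step 1: f/2 = 7/2 = 3.5
Step 2: N*kB*T = 657*1.381e-23*416.0 = 3.774e-18
Step 3: U = 3.5 * 3.774e-18 = 1.321e-17 J

1.321e-17


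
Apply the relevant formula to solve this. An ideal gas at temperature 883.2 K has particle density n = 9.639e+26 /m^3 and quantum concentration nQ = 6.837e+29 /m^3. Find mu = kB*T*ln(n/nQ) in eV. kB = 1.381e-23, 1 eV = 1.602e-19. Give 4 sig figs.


Step 1: n/nQ = 9.639e+26/6.837e+29 = 0.00141
Step 2: ln(n/nQ) = -6.564
Step 3: mu = kB*T*ln(n/nQ) = 1.22e-20*-6.564 = -8.006e-20 J
Step 4: Convert to eV: -8.006e-20/1.602e-19 = -0.4998 eV

-0.4998


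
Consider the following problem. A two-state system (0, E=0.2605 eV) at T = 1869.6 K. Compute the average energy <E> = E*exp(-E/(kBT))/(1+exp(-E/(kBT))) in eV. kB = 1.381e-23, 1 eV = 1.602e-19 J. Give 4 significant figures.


Step 1: beta*E = 0.2605*1.602e-19/(1.381e-23*1869.6) = 1.616
Step 2: exp(-beta*E) = 0.1986
Step 3: <E> = 0.2605*0.1986/(1+0.1986) = 0.04317 eV

0.04317


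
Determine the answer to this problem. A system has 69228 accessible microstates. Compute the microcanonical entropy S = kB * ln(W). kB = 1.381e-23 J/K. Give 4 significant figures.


Step 1: ln(W) = ln(69228) = 11.15
Step 2: S = kB * ln(W) = 1.381e-23 * 11.15
Step 3: S = 1.539e-22 J/K

1.539e-22


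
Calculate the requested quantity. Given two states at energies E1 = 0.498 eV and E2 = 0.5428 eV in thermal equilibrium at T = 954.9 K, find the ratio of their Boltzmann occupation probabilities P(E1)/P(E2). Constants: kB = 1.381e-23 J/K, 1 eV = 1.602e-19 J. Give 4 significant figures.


Step 1: Compute energy difference dE = E1 - E2 = 0.498 - 0.5428 = -0.0448 eV
Step 2: Convert to Joules: dE_J = -0.0448 * 1.602e-19 = -7.177e-21 J
Step 3: Compute exponent = -dE_J / (kB * T) = -(-7.177e-21) / (1.381e-23 * 954.9) = 0.5442
Step 4: P(E1)/P(E2) = exp(0.5442) = 1.723

1.723


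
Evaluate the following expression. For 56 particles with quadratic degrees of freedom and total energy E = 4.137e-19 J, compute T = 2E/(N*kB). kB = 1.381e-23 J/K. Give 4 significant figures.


Step 1: Numerator = 2*E = 2*4.137e-19 = 8.274e-19 J
Step 2: Denominator = N*kB = 56*1.381e-23 = 7.734e-22
Step 3: T = 8.274e-19 / 7.734e-22 = 1070 K

1070


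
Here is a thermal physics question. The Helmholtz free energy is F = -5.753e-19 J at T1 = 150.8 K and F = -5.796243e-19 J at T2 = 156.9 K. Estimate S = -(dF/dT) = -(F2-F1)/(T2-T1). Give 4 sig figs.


Step 1: dF = F2 - F1 = -5.796243e-19 - (-5.753e-19) = -4.3243e-21 J
Step 2: dT = T2 - T1 = 156.9 - 150.8 = 6.1 K
Step 3: S = -dF/dT = -(-4.3243e-21)/6.1 = 7.089e-22 J/K

7.089e-22


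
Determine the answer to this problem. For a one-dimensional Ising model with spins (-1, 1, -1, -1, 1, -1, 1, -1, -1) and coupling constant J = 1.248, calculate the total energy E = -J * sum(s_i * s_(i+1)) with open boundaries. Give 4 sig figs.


Step 1: Nearest-neighbor products: -1, -1, 1, -1, -1, -1, -1, 1
Step 2: Sum of products = -4
Step 3: E = -1.248 * -4 = 4.992

4.992


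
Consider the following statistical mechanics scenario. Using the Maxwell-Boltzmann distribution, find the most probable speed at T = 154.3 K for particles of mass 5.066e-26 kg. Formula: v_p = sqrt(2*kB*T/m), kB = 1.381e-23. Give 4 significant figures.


Step 1: Numerator = 2*kB*T = 2*1.381e-23*154.3 = 4.262e-21
Step 2: Ratio = 4.262e-21 / 5.066e-26 = 8.412e+04
Step 3: v_p = sqrt(8.412e+04) = 290 m/s

290


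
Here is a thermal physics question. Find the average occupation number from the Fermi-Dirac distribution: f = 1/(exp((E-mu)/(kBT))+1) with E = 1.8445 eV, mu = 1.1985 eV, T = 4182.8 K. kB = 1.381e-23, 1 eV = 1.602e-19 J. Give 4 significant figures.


Step 1: (E - mu) = 1.8445 - 1.1985 = 0.646 eV
Step 2: Convert: (E-mu)*eV = 1.035e-19 J
Step 3: x = (E-mu)*eV/(kB*T) = 1.792
Step 4: f = 1/(exp(1.792)+1) = 0.1429

0.1429


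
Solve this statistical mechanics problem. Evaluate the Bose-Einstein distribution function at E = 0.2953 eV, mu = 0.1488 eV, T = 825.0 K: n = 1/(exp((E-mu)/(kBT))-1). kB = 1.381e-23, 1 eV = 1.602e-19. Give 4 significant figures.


Step 1: (E - mu) = 0.1465 eV
Step 2: x = (E-mu)*eV/(kB*T) = 0.1465*1.602e-19/(1.381e-23*825.0) = 2.06
Step 3: exp(x) = 7.845
Step 4: n = 1/(exp(x)-1) = 0.1461

0.1461


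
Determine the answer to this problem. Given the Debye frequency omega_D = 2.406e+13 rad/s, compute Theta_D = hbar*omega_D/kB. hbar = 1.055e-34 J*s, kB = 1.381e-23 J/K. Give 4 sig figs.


Step 1: hbar*omega_D = 1.055e-34 * 2.406e+13 = 2.538e-21 J
Step 2: Theta_D = 2.538e-21 / 1.381e-23
Step 3: Theta_D = 183.8 K

183.8


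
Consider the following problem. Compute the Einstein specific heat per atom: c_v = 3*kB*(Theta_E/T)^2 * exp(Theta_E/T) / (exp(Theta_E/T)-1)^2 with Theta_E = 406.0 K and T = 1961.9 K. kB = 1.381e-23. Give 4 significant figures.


Step 1: x = Theta_E/T = 406.0/1961.9 = 0.2069
Step 2: x^2 = 0.04283
Step 3: exp(x) = 1.23
Step 4: c_v = 3*1.381e-23*0.04283*1.23/(1.23-1)^2 = 4.128e-23

4.128e-23


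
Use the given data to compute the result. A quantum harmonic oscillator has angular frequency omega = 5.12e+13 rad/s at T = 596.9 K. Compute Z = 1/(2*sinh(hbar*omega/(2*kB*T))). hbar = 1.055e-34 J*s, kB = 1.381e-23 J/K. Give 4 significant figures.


Step 1: Compute x = hbar*omega/(kB*T) = 1.055e-34*5.12e+13/(1.381e-23*596.9) = 0.6553
Step 2: x/2 = 0.3276
Step 3: sinh(x/2) = 0.3335
Step 4: Z = 1/(2*0.3335) = 1.499

1.499


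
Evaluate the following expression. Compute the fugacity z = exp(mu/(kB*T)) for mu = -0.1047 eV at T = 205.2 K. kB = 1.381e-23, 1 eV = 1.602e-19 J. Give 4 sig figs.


Step 1: Convert mu to Joules: -0.1047*1.602e-19 = -1.677e-20 J
Step 2: kB*T = 1.381e-23*205.2 = 2.834e-21 J
Step 3: mu/(kB*T) = -5.919
Step 4: z = exp(-5.919) = 0.002688

0.002688


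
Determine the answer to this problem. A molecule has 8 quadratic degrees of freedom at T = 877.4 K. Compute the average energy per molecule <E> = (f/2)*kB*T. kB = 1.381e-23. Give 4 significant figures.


Step 1: f/2 = 8/2 = 4
Step 2: kB*T = 1.381e-23 * 877.4 = 1.212e-20
Step 3: <E> = 4 * 1.212e-20 = 4.847e-20 J

4.847e-20


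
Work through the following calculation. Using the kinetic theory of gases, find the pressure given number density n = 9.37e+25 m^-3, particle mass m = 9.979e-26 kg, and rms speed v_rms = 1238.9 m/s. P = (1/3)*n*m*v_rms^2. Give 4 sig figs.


Step 1: v_rms^2 = 1238.9^2 = 1.535e+06
Step 2: n*m = 9.37e+25*9.979e-26 = 9.35
Step 3: P = (1/3)*9.35*1.535e+06 = 4.784e+06 Pa

4.784e+06


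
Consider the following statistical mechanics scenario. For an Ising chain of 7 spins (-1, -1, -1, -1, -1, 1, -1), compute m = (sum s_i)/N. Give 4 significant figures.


Step 1: Count up spins (+1): 1, down spins (-1): 6
Step 2: Total magnetization M = 1 - 6 = -5
Step 3: m = M/N = -5/7 = -0.7143

-0.7143


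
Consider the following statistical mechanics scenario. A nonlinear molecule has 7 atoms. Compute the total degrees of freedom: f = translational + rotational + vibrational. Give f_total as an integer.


Step 1: Translational DOF = 3
Step 2: Rotational DOF (nonlinear) = 3
Step 3: Vibrational DOF = 3*7 - 6 = 15
Step 4: Total = 3 + 3 + 15 = 21

21


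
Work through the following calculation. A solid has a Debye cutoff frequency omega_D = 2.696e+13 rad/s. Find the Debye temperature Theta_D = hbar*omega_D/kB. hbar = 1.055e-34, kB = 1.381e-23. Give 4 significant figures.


Step 1: hbar*omega_D = 1.055e-34 * 2.696e+13 = 2.844e-21 J
Step 2: Theta_D = 2.844e-21 / 1.381e-23
Step 3: Theta_D = 206 K

206


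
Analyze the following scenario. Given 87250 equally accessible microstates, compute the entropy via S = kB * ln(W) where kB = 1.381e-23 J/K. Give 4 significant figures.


Step 1: ln(W) = ln(87250) = 11.38
Step 2: S = kB * ln(W) = 1.381e-23 * 11.38
Step 3: S = 1.571e-22 J/K

1.571e-22


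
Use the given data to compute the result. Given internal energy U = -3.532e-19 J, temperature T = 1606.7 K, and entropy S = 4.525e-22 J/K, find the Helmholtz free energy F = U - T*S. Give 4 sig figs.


Step 1: T*S = 1606.7 * 4.525e-22 = 7.27e-19 J
Step 2: F = U - T*S = -3.532e-19 - 7.27e-19
Step 3: F = -1.08e-18 J

-1.08e-18


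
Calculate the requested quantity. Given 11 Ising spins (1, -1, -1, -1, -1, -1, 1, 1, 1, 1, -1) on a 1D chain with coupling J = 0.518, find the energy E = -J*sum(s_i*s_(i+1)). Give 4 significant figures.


Step 1: Nearest-neighbor products: -1, 1, 1, 1, 1, -1, 1, 1, 1, -1
Step 2: Sum of products = 4
Step 3: E = -0.518 * 4 = -2.072

-2.072


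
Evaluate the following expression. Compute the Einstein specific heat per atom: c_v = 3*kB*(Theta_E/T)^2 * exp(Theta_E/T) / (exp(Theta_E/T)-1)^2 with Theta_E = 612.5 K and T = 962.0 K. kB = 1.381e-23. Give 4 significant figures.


Step 1: x = Theta_E/T = 612.5/962.0 = 0.6367
Step 2: x^2 = 0.4054
Step 3: exp(x) = 1.89
Step 4: c_v = 3*1.381e-23*0.4054*1.89/(1.89-1)^2 = 4.006e-23

4.006e-23


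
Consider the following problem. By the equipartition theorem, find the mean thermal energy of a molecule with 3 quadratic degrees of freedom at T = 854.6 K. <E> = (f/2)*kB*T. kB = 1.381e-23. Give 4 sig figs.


Step 1: f/2 = 3/2 = 1.5
Step 2: kB*T = 1.381e-23 * 854.6 = 1.18e-20
Step 3: <E> = 1.5 * 1.18e-20 = 1.77e-20 J

1.77e-20


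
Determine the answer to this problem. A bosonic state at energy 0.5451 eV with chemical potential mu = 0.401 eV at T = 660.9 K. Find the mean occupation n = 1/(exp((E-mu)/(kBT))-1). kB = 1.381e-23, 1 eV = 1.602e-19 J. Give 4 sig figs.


Step 1: (E - mu) = 0.1441 eV
Step 2: x = (E-mu)*eV/(kB*T) = 0.1441*1.602e-19/(1.381e-23*660.9) = 2.529
Step 3: exp(x) = 12.54
Step 4: n = 1/(exp(x)-1) = 0.08662

0.08662


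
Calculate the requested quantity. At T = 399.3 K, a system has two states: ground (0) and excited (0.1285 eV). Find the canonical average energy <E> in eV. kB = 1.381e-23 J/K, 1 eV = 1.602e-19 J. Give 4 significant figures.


Step 1: beta*E = 0.1285*1.602e-19/(1.381e-23*399.3) = 3.733
Step 2: exp(-beta*E) = 0.02392
Step 3: <E> = 0.1285*0.02392/(1+0.02392) = 0.003002 eV

0.003002


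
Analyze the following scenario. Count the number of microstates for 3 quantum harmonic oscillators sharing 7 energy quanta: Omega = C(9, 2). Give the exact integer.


Step 1: Use binomial coefficient C(9, 2)
Step 2: Numerator = 9! / 7!
Step 3: Denominator = 2!
Step 4: Omega = 36

36


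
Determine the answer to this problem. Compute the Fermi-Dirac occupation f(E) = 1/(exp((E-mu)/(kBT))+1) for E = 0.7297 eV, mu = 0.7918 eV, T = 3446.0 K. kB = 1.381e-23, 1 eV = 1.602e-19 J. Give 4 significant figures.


Step 1: (E - mu) = 0.7297 - 0.7918 = -0.0621 eV
Step 2: Convert: (E-mu)*eV = -9.948e-21 J
Step 3: x = (E-mu)*eV/(kB*T) = -0.209
Step 4: f = 1/(exp(-0.209)+1) = 0.5521

0.5521


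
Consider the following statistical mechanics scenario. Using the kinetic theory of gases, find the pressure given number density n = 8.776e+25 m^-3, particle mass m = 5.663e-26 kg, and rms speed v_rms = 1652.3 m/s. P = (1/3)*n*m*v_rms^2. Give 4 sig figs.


Step 1: v_rms^2 = 1652.3^2 = 2.73e+06
Step 2: n*m = 8.776e+25*5.663e-26 = 4.97
Step 3: P = (1/3)*4.97*2.73e+06 = 4.523e+06 Pa

4.523e+06


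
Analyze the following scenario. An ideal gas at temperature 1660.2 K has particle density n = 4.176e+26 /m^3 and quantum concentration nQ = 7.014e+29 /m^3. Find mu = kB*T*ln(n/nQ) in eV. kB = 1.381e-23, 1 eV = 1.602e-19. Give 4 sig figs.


Step 1: n/nQ = 4.176e+26/7.014e+29 = 0.0005954
Step 2: ln(n/nQ) = -7.426
Step 3: mu = kB*T*ln(n/nQ) = 2.293e-20*-7.426 = -1.703e-19 J
Step 4: Convert to eV: -1.703e-19/1.602e-19 = -1.063 eV

-1.063


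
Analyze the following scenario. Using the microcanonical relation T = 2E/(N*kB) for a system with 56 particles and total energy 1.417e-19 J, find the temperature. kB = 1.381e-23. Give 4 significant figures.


Step 1: Numerator = 2*E = 2*1.417e-19 = 2.834e-19 J
Step 2: Denominator = N*kB = 56*1.381e-23 = 7.734e-22
Step 3: T = 2.834e-19 / 7.734e-22 = 366.5 K

366.5


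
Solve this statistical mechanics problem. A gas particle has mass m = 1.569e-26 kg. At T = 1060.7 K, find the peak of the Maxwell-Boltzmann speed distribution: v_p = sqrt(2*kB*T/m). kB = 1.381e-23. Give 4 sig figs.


Step 1: Numerator = 2*kB*T = 2*1.381e-23*1060.7 = 2.93e-20
Step 2: Ratio = 2.93e-20 / 1.569e-26 = 1.867e+06
Step 3: v_p = sqrt(1.867e+06) = 1366 m/s

1366


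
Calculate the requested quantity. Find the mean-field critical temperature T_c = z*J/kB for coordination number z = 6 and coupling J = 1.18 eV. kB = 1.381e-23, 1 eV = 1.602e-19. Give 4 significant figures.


Step 1: z*J = 6*1.18 = 7.08 eV
Step 2: Convert to Joules: 7.08*1.602e-19 = 1.134e-18 J
Step 3: T_c = 1.134e-18 / 1.381e-23 = 8.213e+04 K

8.213e+04


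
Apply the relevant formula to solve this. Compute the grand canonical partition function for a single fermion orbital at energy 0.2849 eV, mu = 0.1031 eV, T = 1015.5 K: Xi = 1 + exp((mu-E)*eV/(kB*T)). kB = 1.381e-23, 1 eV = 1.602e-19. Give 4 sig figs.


Step 1: (mu - E) = 0.1031 - 0.2849 = -0.1818 eV
Step 2: x = (mu-E)*eV/(kB*T) = -0.1818*1.602e-19/(1.381e-23*1015.5) = -2.077
Step 3: exp(x) = 0.1253
Step 4: Xi = 1 + 0.1253 = 1.125

1.125


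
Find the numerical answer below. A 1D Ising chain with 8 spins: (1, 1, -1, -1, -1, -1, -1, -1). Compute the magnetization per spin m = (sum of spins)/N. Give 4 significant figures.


Step 1: Count up spins (+1): 2, down spins (-1): 6
Step 2: Total magnetization M = 2 - 6 = -4
Step 3: m = M/N = -4/8 = -0.5

-0.5


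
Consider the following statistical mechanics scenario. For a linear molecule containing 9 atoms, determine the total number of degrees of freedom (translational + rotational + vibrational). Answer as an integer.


Step 1: Translational DOF = 3
Step 2: Rotational DOF (linear) = 2
Step 3: Vibrational DOF = 3*9 - 5 = 22
Step 4: Total = 3 + 2 + 22 = 27

27


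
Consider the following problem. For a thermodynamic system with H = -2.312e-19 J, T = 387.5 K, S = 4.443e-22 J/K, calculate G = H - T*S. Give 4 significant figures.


Step 1: T*S = 387.5 * 4.443e-22 = 1.722e-19 J
Step 2: G = H - T*S = -2.312e-19 - 1.722e-19
Step 3: G = -4.034e-19 J

-4.034e-19


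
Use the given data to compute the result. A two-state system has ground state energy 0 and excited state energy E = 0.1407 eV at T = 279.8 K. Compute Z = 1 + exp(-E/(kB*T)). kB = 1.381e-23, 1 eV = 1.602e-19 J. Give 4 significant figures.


Step 1: Compute beta*E = E*eV/(kB*T) = 0.1407*1.602e-19/(1.381e-23*279.8) = 5.833
Step 2: exp(-beta*E) = exp(-5.833) = 0.002928
Step 3: Z = 1 + 0.002928 = 1.003

1.003


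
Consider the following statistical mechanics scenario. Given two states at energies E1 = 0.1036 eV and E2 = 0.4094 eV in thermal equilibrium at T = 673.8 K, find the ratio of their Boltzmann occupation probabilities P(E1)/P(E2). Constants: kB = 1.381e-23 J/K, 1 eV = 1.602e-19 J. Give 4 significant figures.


Step 1: Compute energy difference dE = E1 - E2 = 0.1036 - 0.4094 = -0.3058 eV
Step 2: Convert to Joules: dE_J = -0.3058 * 1.602e-19 = -4.899e-20 J
Step 3: Compute exponent = -dE_J / (kB * T) = -(-4.899e-20) / (1.381e-23 * 673.8) = 5.265
Step 4: P(E1)/P(E2) = exp(5.265) = 193.4

193.4


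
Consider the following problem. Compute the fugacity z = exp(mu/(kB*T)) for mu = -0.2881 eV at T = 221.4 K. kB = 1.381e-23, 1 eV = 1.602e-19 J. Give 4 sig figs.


Step 1: Convert mu to Joules: -0.2881*1.602e-19 = -4.615e-20 J
Step 2: kB*T = 1.381e-23*221.4 = 3.058e-21 J
Step 3: mu/(kB*T) = -15.1
Step 4: z = exp(-15.1) = 2.782e-07

2.782e-07


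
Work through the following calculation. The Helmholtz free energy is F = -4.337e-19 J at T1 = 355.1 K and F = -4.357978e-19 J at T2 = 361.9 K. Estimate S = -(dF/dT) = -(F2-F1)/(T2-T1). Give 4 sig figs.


Step 1: dF = F2 - F1 = -4.357978e-19 - (-4.337e-19) = -2.0978e-21 J
Step 2: dT = T2 - T1 = 361.9 - 355.1 = 6.8 K
Step 3: S = -dF/dT = -(-2.0978e-21)/6.8 = 3.085e-22 J/K

3.085e-22


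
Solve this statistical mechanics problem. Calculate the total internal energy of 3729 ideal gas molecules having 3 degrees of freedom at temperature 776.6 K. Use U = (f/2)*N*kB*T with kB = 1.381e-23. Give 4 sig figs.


Step 1: f/2 = 3/2 = 1.5
Step 2: N*kB*T = 3729*1.381e-23*776.6 = 3.999e-17
Step 3: U = 1.5 * 3.999e-17 = 5.999e-17 J

5.999e-17


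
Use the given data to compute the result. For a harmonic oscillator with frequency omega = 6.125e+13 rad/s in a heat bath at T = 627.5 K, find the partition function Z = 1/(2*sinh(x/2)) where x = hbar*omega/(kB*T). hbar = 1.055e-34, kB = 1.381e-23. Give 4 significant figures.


Step 1: Compute x = hbar*omega/(kB*T) = 1.055e-34*6.125e+13/(1.381e-23*627.5) = 0.7457
Step 2: x/2 = 0.3728
Step 3: sinh(x/2) = 0.3815
Step 4: Z = 1/(2*0.3815) = 1.31

1.31


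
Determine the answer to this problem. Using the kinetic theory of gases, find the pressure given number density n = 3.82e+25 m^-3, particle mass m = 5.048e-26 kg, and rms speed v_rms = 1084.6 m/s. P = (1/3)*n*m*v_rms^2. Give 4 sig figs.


Step 1: v_rms^2 = 1084.6^2 = 1.176e+06
Step 2: n*m = 3.82e+25*5.048e-26 = 1.928
Step 3: P = (1/3)*1.928*1.176e+06 = 7.561e+05 Pa

7.561e+05


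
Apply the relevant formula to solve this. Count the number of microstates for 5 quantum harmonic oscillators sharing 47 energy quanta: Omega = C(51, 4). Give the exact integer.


Step 1: Use binomial coefficient C(51, 4)
Step 2: Numerator = 51! / 47!
Step 3: Denominator = 4!
Step 4: Omega = 249900

249900


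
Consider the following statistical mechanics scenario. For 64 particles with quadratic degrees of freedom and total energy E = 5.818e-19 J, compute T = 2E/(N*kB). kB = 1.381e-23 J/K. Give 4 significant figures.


Step 1: Numerator = 2*E = 2*5.818e-19 = 1.164e-18 J
Step 2: Denominator = N*kB = 64*1.381e-23 = 8.838e-22
Step 3: T = 1.164e-18 / 8.838e-22 = 1317 K

1317


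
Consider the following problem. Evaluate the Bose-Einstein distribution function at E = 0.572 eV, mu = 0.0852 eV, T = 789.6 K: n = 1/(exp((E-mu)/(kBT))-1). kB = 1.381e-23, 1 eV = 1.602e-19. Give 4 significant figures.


Step 1: (E - mu) = 0.4868 eV
Step 2: x = (E-mu)*eV/(kB*T) = 0.4868*1.602e-19/(1.381e-23*789.6) = 7.152
Step 3: exp(x) = 1276
Step 4: n = 1/(exp(x)-1) = 0.0007841

0.0007841


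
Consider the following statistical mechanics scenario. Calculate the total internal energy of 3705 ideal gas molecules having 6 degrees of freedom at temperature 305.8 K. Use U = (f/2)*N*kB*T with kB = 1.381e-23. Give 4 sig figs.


Step 1: f/2 = 6/2 = 3.0
Step 2: N*kB*T = 3705*1.381e-23*305.8 = 1.565e-17
Step 3: U = 3.0 * 1.565e-17 = 4.694e-17 J

4.694e-17


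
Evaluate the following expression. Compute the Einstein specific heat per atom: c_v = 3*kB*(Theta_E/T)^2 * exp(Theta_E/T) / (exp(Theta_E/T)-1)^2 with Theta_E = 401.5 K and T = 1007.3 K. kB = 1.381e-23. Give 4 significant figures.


Step 1: x = Theta_E/T = 401.5/1007.3 = 0.3986
Step 2: x^2 = 0.1589
Step 3: exp(x) = 1.49
Step 4: c_v = 3*1.381e-23*0.1589*1.49/(1.49-1)^2 = 4.089e-23

4.089e-23


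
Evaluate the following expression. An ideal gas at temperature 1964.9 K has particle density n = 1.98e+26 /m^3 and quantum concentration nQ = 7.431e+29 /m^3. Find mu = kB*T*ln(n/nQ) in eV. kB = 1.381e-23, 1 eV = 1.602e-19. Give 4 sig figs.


Step 1: n/nQ = 1.98e+26/7.431e+29 = 0.0002665
Step 2: ln(n/nQ) = -8.23
Step 3: mu = kB*T*ln(n/nQ) = 2.714e-20*-8.23 = -2.233e-19 J
Step 4: Convert to eV: -2.233e-19/1.602e-19 = -1.394 eV

-1.394


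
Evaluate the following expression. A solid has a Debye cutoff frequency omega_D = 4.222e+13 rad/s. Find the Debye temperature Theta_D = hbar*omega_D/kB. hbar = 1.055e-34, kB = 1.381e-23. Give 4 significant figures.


Step 1: hbar*omega_D = 1.055e-34 * 4.222e+13 = 4.454e-21 J
Step 2: Theta_D = 4.454e-21 / 1.381e-23
Step 3: Theta_D = 322.5 K

322.5


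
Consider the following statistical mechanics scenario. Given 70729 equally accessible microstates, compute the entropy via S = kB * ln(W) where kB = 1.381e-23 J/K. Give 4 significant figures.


Step 1: ln(W) = ln(70729) = 11.17
Step 2: S = kB * ln(W) = 1.381e-23 * 11.17
Step 3: S = 1.542e-22 J/K

1.542e-22


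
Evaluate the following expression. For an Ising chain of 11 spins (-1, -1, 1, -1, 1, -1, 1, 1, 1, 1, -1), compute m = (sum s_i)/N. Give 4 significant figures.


Step 1: Count up spins (+1): 6, down spins (-1): 5
Step 2: Total magnetization M = 6 - 5 = 1
Step 3: m = M/N = 1/11 = 0.09091

0.09091


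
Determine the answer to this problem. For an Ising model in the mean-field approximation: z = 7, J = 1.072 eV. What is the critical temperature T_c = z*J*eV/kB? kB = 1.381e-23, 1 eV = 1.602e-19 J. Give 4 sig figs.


Step 1: z*J = 7*1.072 = 7.504 eV
Step 2: Convert to Joules: 7.504*1.602e-19 = 1.202e-18 J
Step 3: T_c = 1.202e-18 / 1.381e-23 = 8.705e+04 K

8.705e+04


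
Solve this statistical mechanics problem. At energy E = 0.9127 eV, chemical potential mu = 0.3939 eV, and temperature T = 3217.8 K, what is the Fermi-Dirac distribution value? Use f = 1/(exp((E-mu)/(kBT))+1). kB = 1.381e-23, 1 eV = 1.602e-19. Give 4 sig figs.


Step 1: (E - mu) = 0.9127 - 0.3939 = 0.5188 eV
Step 2: Convert: (E-mu)*eV = 8.311e-20 J
Step 3: x = (E-mu)*eV/(kB*T) = 1.87
Step 4: f = 1/(exp(1.87)+1) = 0.1335

0.1335


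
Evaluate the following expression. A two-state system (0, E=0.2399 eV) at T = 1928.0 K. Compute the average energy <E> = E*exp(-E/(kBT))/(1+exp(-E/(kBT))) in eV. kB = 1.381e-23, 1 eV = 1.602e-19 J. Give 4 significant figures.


Step 1: beta*E = 0.2399*1.602e-19/(1.381e-23*1928.0) = 1.443
Step 2: exp(-beta*E) = 0.2361
Step 3: <E> = 0.2399*0.2361/(1+0.2361) = 0.04582 eV

0.04582


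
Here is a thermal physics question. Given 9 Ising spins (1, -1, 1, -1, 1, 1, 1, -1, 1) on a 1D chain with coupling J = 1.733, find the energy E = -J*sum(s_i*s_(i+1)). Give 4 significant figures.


Step 1: Nearest-neighbor products: -1, -1, -1, -1, 1, 1, -1, -1
Step 2: Sum of products = -4
Step 3: E = -1.733 * -4 = 6.932

6.932


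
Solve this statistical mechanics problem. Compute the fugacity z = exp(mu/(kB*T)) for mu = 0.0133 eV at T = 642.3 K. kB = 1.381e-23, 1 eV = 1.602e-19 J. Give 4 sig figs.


Step 1: Convert mu to Joules: 0.0133*1.602e-19 = 2.131e-21 J
Step 2: kB*T = 1.381e-23*642.3 = 8.87e-21 J
Step 3: mu/(kB*T) = 0.2402
Step 4: z = exp(0.2402) = 1.272

1.272


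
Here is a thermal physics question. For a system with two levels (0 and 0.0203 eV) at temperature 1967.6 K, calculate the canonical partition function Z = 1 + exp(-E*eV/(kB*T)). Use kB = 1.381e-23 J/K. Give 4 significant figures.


Step 1: Compute beta*E = E*eV/(kB*T) = 0.0203*1.602e-19/(1.381e-23*1967.6) = 0.1197
Step 2: exp(-beta*E) = exp(-0.1197) = 0.8872
Step 3: Z = 1 + 0.8872 = 1.887

1.887


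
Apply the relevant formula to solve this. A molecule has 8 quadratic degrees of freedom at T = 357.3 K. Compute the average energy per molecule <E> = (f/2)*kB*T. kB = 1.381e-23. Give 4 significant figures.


Step 1: f/2 = 8/2 = 4
Step 2: kB*T = 1.381e-23 * 357.3 = 4.934e-21
Step 3: <E> = 4 * 4.934e-21 = 1.974e-20 J

1.974e-20


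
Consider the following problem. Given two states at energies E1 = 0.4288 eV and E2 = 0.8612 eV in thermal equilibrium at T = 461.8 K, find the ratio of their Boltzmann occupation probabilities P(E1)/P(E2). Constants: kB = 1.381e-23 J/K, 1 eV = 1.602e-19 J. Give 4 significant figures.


Step 1: Compute energy difference dE = E1 - E2 = 0.4288 - 0.8612 = -0.4324 eV
Step 2: Convert to Joules: dE_J = -0.4324 * 1.602e-19 = -6.927e-20 J
Step 3: Compute exponent = -dE_J / (kB * T) = -(-6.927e-20) / (1.381e-23 * 461.8) = 10.86
Step 4: P(E1)/P(E2) = exp(10.86) = 5.214e+04

5.214e+04


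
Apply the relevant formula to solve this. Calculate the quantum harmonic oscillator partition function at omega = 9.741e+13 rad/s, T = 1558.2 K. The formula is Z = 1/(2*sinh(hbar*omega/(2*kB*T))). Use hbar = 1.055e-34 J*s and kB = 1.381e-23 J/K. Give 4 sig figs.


Step 1: Compute x = hbar*omega/(kB*T) = 1.055e-34*9.741e+13/(1.381e-23*1558.2) = 0.4776
Step 2: x/2 = 0.2388
Step 3: sinh(x/2) = 0.2411
Step 4: Z = 1/(2*0.2411) = 2.074

2.074


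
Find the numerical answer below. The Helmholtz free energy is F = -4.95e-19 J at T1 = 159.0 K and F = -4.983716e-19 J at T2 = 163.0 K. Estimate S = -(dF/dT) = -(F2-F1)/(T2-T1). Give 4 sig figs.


Step 1: dF = F2 - F1 = -4.983716e-19 - (-4.95e-19) = -3.3716e-21 J
Step 2: dT = T2 - T1 = 163.0 - 159.0 = 4 K
Step 3: S = -dF/dT = -(-3.3716e-21)/4 = 8.429e-22 J/K

8.429e-22


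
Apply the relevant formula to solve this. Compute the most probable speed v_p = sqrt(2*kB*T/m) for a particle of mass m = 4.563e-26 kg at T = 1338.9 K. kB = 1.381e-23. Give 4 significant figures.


Step 1: Numerator = 2*kB*T = 2*1.381e-23*1338.9 = 3.698e-20
Step 2: Ratio = 3.698e-20 / 4.563e-26 = 8.104e+05
Step 3: v_p = sqrt(8.104e+05) = 900.2 m/s

900.2


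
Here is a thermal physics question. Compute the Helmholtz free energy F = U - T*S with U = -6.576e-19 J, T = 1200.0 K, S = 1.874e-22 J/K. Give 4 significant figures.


Step 1: T*S = 1200.0 * 1.874e-22 = 2.249e-19 J
Step 2: F = U - T*S = -6.576e-19 - 2.249e-19
Step 3: F = -8.825e-19 J

-8.825e-19


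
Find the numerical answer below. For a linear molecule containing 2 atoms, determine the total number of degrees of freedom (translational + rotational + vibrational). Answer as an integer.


Step 1: Translational DOF = 3
Step 2: Rotational DOF (linear) = 2
Step 3: Vibrational DOF = 3*2 - 5 = 1
Step 4: Total = 3 + 2 + 1 = 6

6


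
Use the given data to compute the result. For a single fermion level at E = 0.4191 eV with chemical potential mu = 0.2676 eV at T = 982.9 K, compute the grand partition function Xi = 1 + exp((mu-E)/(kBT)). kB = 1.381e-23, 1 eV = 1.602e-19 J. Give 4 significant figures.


Step 1: (mu - E) = 0.2676 - 0.4191 = -0.1515 eV
Step 2: x = (mu-E)*eV/(kB*T) = -0.1515*1.602e-19/(1.381e-23*982.9) = -1.788
Step 3: exp(x) = 0.1673
Step 4: Xi = 1 + 0.1673 = 1.167

1.167


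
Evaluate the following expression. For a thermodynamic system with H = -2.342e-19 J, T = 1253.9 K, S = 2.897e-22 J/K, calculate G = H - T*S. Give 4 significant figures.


Step 1: T*S = 1253.9 * 2.897e-22 = 3.633e-19 J
Step 2: G = H - T*S = -2.342e-19 - 3.633e-19
Step 3: G = -5.975e-19 J

-5.975e-19


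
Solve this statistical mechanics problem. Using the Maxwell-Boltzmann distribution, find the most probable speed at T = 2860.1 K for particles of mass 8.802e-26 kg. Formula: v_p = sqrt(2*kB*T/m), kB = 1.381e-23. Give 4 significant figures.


Step 1: Numerator = 2*kB*T = 2*1.381e-23*2860.1 = 7.9e-20
Step 2: Ratio = 7.9e-20 / 8.802e-26 = 8.975e+05
Step 3: v_p = sqrt(8.975e+05) = 947.4 m/s

947.4


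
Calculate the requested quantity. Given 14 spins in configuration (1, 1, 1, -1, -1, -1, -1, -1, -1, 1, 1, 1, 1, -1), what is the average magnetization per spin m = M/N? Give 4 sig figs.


Step 1: Count up spins (+1): 7, down spins (-1): 7
Step 2: Total magnetization M = 7 - 7 = 0
Step 3: m = M/N = 0/14 = 0

0


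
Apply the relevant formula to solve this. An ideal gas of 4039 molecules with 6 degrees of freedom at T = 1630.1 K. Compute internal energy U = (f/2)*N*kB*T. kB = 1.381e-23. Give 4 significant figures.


Step 1: f/2 = 6/2 = 3.0
Step 2: N*kB*T = 4039*1.381e-23*1630.1 = 9.092e-17
Step 3: U = 3.0 * 9.092e-17 = 2.728e-16 J

2.728e-16


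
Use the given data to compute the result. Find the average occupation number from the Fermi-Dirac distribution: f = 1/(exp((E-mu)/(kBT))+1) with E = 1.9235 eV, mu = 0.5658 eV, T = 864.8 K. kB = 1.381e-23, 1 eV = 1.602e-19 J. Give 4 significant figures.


Step 1: (E - mu) = 1.9235 - 0.5658 = 1.358 eV
Step 2: Convert: (E-mu)*eV = 2.175e-19 J
Step 3: x = (E-mu)*eV/(kB*T) = 18.21
Step 4: f = 1/(exp(18.21)+1) = 1.232e-08

1.232e-08


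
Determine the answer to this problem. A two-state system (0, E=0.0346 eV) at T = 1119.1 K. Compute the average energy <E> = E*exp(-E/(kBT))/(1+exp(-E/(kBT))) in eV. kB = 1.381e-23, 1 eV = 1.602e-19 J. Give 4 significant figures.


Step 1: beta*E = 0.0346*1.602e-19/(1.381e-23*1119.1) = 0.3587
Step 2: exp(-beta*E) = 0.6986
Step 3: <E> = 0.0346*0.6986/(1+0.6986) = 0.01423 eV

0.01423


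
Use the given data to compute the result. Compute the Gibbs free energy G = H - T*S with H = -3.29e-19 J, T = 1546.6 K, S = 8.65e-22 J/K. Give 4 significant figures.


Step 1: T*S = 1546.6 * 8.65e-22 = 1.338e-18 J
Step 2: G = H - T*S = -3.29e-19 - 1.338e-18
Step 3: G = -1.667e-18 J

-1.667e-18


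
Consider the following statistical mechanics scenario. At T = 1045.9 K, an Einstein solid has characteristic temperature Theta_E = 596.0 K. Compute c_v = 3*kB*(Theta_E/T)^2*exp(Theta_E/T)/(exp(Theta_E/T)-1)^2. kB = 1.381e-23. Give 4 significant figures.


Step 1: x = Theta_E/T = 596.0/1045.9 = 0.5698
Step 2: x^2 = 0.3247
Step 3: exp(x) = 1.768
Step 4: c_v = 3*1.381e-23*0.3247*1.768/(1.768-1)^2 = 4.033e-23

4.033e-23


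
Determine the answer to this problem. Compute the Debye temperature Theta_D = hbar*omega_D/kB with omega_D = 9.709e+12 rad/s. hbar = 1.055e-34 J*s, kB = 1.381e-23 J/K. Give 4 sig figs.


Step 1: hbar*omega_D = 1.055e-34 * 9.709e+12 = 1.024e-21 J
Step 2: Theta_D = 1.024e-21 / 1.381e-23
Step 3: Theta_D = 74.17 K

74.17


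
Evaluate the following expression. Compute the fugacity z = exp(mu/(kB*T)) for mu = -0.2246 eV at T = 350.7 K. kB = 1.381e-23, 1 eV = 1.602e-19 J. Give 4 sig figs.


Step 1: Convert mu to Joules: -0.2246*1.602e-19 = -3.598e-20 J
Step 2: kB*T = 1.381e-23*350.7 = 4.843e-21 J
Step 3: mu/(kB*T) = -7.429
Step 4: z = exp(-7.429) = 0.0005937

0.0005937


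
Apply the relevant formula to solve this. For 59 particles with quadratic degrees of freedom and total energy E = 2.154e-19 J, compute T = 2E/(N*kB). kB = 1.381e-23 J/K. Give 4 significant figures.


Step 1: Numerator = 2*E = 2*2.154e-19 = 4.308e-19 J
Step 2: Denominator = N*kB = 59*1.381e-23 = 8.148e-22
Step 3: T = 4.308e-19 / 8.148e-22 = 528.7 K

528.7


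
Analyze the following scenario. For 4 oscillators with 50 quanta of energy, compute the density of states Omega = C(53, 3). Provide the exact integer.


Step 1: Use binomial coefficient C(53, 3)
Step 2: Numerator = 53! / 50!
Step 3: Denominator = 3!
Step 4: Omega = 23426

23426


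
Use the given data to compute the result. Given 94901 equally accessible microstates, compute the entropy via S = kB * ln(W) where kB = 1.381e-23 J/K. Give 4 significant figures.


Step 1: ln(W) = ln(94901) = 11.46
Step 2: S = kB * ln(W) = 1.381e-23 * 11.46
Step 3: S = 1.583e-22 J/K

1.583e-22


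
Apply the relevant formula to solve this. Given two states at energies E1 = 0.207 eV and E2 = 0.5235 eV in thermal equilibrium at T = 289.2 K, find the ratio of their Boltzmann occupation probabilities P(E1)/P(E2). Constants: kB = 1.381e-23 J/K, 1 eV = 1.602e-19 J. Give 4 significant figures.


Step 1: Compute energy difference dE = E1 - E2 = 0.207 - 0.5235 = -0.3165 eV
Step 2: Convert to Joules: dE_J = -0.3165 * 1.602e-19 = -5.07e-20 J
Step 3: Compute exponent = -dE_J / (kB * T) = -(-5.07e-20) / (1.381e-23 * 289.2) = 12.7
Step 4: P(E1)/P(E2) = exp(12.7) = 3.262e+05

3.262e+05


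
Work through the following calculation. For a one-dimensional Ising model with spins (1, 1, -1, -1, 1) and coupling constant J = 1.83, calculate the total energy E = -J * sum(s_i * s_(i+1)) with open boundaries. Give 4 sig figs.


Step 1: Nearest-neighbor products: 1, -1, 1, -1
Step 2: Sum of products = 0
Step 3: E = -1.83 * 0 = 0

0


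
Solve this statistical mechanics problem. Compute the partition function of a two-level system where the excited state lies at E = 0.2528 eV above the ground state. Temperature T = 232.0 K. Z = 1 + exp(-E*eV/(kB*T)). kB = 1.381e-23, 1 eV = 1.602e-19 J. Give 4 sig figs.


Step 1: Compute beta*E = E*eV/(kB*T) = 0.2528*1.602e-19/(1.381e-23*232.0) = 12.64
Step 2: exp(-beta*E) = exp(-12.64) = 3.239e-06
Step 3: Z = 1 + 3.239e-06 = 1

1


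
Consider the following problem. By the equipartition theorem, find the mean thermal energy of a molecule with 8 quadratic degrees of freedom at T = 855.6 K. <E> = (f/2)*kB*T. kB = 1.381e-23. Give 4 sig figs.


Step 1: f/2 = 8/2 = 4
Step 2: kB*T = 1.381e-23 * 855.6 = 1.182e-20
Step 3: <E> = 4 * 1.182e-20 = 4.726e-20 J

4.726e-20


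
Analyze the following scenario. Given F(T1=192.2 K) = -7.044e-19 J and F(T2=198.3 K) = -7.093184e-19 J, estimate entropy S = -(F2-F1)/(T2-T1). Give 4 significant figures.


Step 1: dF = F2 - F1 = -7.093184e-19 - (-7.044e-19) = -4.9184e-21 J
Step 2: dT = T2 - T1 = 198.3 - 192.2 = 6.1 K
Step 3: S = -dF/dT = -(-4.9184e-21)/6.1 = 8.063e-22 J/K

8.063e-22


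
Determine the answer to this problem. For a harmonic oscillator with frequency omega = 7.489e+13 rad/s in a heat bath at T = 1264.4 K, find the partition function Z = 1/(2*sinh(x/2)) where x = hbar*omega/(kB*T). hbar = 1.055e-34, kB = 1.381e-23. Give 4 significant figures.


Step 1: Compute x = hbar*omega/(kB*T) = 1.055e-34*7.489e+13/(1.381e-23*1264.4) = 0.4525
Step 2: x/2 = 0.2262
Step 3: sinh(x/2) = 0.2282
Step 4: Z = 1/(2*0.2282) = 2.191

2.191


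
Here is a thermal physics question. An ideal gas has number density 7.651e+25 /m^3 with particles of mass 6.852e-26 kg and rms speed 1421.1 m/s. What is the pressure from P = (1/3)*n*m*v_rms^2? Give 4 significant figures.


Step 1: v_rms^2 = 1421.1^2 = 2.02e+06
Step 2: n*m = 7.651e+25*6.852e-26 = 5.242
Step 3: P = (1/3)*5.242*2.02e+06 = 3.529e+06 Pa

3.529e+06


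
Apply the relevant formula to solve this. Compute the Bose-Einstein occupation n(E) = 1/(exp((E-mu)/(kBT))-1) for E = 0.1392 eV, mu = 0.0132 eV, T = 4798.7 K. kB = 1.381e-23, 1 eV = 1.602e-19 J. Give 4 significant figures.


Step 1: (E - mu) = 0.126 eV
Step 2: x = (E-mu)*eV/(kB*T) = 0.126*1.602e-19/(1.381e-23*4798.7) = 0.3046
Step 3: exp(x) = 1.356
Step 4: n = 1/(exp(x)-1) = 2.808

2.808


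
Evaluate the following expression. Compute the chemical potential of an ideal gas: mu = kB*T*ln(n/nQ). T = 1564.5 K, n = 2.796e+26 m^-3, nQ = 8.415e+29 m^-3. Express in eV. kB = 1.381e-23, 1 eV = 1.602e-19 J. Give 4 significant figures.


Step 1: n/nQ = 2.796e+26/8.415e+29 = 0.0003323
Step 2: ln(n/nQ) = -8.01
Step 3: mu = kB*T*ln(n/nQ) = 2.161e-20*-8.01 = -1.731e-19 J
Step 4: Convert to eV: -1.731e-19/1.602e-19 = -1.08 eV

-1.08


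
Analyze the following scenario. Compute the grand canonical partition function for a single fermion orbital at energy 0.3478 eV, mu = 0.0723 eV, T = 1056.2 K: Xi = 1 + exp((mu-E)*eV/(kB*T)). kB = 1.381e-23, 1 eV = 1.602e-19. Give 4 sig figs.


Step 1: (mu - E) = 0.0723 - 0.3478 = -0.2755 eV
Step 2: x = (mu-E)*eV/(kB*T) = -0.2755*1.602e-19/(1.381e-23*1056.2) = -3.026
Step 3: exp(x) = 0.04852
Step 4: Xi = 1 + 0.04852 = 1.049

1.049


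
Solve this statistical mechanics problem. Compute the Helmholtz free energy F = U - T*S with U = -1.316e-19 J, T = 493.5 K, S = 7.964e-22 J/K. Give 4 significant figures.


Step 1: T*S = 493.5 * 7.964e-22 = 3.93e-19 J
Step 2: F = U - T*S = -1.316e-19 - 3.93e-19
Step 3: F = -5.246e-19 J

-5.246e-19


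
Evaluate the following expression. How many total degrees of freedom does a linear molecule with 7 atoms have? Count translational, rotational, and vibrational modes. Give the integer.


Step 1: Translational DOF = 3
Step 2: Rotational DOF (linear) = 2
Step 3: Vibrational DOF = 3*7 - 5 = 16
Step 4: Total = 3 + 2 + 16 = 21

21


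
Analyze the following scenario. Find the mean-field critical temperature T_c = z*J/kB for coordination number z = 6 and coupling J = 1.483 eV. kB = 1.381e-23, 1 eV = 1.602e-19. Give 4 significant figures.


Step 1: z*J = 6*1.483 = 8.898 eV
Step 2: Convert to Joules: 8.898*1.602e-19 = 1.425e-18 J
Step 3: T_c = 1.425e-18 / 1.381e-23 = 1.032e+05 K

1.032e+05


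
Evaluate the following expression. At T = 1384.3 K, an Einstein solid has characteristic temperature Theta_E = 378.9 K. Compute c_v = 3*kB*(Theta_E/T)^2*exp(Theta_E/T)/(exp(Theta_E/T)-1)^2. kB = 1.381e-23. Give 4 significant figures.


Step 1: x = Theta_E/T = 378.9/1384.3 = 0.2737
Step 2: x^2 = 0.07492
Step 3: exp(x) = 1.315
Step 4: c_v = 3*1.381e-23*0.07492*1.315/(1.315-1)^2 = 4.117e-23

4.117e-23


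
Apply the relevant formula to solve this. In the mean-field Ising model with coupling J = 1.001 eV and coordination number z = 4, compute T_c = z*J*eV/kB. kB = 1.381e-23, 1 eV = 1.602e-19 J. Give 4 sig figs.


Step 1: z*J = 4*1.001 = 4.004 eV
Step 2: Convert to Joules: 4.004*1.602e-19 = 6.414e-19 J
Step 3: T_c = 6.414e-19 / 1.381e-23 = 4.645e+04 K

4.645e+04


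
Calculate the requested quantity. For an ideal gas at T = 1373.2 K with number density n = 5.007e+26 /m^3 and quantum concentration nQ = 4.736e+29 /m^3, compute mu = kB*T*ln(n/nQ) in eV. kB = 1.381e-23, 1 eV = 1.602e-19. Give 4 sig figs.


Step 1: n/nQ = 5.007e+26/4.736e+29 = 0.001057
Step 2: ln(n/nQ) = -6.852
Step 3: mu = kB*T*ln(n/nQ) = 1.896e-20*-6.852 = -1.299e-19 J
Step 4: Convert to eV: -1.299e-19/1.602e-19 = -0.8111 eV

-0.8111


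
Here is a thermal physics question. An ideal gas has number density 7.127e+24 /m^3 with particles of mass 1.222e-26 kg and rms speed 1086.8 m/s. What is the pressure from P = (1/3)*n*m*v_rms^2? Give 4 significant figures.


Step 1: v_rms^2 = 1086.8^2 = 1.181e+06
Step 2: n*m = 7.127e+24*1.222e-26 = 0.08709
Step 3: P = (1/3)*0.08709*1.181e+06 = 3.429e+04 Pa

3.429e+04


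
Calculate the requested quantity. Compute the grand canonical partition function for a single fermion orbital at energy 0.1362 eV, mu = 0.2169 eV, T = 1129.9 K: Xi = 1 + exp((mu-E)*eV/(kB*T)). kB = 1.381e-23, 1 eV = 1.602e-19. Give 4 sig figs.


Step 1: (mu - E) = 0.2169 - 0.1362 = 0.0807 eV
Step 2: x = (mu-E)*eV/(kB*T) = 0.0807*1.602e-19/(1.381e-23*1129.9) = 0.8285
Step 3: exp(x) = 2.29
Step 4: Xi = 1 + 2.29 = 3.29

3.29


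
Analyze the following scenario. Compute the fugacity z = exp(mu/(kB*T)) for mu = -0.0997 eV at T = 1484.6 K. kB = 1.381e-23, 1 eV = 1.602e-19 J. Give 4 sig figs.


Step 1: Convert mu to Joules: -0.0997*1.602e-19 = -1.597e-20 J
Step 2: kB*T = 1.381e-23*1484.6 = 2.05e-20 J
Step 3: mu/(kB*T) = -0.779
Step 4: z = exp(-0.779) = 0.4589

0.4589


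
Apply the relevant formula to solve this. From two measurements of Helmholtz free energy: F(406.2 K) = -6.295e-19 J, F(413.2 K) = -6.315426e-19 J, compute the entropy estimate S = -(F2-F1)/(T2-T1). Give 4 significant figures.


Step 1: dF = F2 - F1 = -6.315426e-19 - (-6.295e-19) = -2.0426e-21 J
Step 2: dT = T2 - T1 = 413.2 - 406.2 = 7 K
Step 3: S = -dF/dT = -(-2.0426e-21)/7 = 2.918e-22 J/K

2.918e-22


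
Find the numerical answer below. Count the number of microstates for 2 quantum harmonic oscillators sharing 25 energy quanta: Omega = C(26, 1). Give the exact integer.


Step 1: Use binomial coefficient C(26, 1)
Step 2: Numerator = 26! / 25!
Step 3: Denominator = 1!
Step 4: Omega = 26

26


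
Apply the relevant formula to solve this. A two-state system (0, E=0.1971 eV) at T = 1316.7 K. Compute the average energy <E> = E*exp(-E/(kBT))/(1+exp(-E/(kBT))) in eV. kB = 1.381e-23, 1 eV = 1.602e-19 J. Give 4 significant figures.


Step 1: beta*E = 0.1971*1.602e-19/(1.381e-23*1316.7) = 1.736
Step 2: exp(-beta*E) = 0.1761
Step 3: <E> = 0.1971*0.1761/(1+0.1761) = 0.02952 eV

0.02952


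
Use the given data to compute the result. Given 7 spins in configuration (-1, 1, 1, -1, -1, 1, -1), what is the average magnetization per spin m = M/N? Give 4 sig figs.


Step 1: Count up spins (+1): 3, down spins (-1): 4
Step 2: Total magnetization M = 3 - 4 = -1
Step 3: m = M/N = -1/7 = -0.1429

-0.1429


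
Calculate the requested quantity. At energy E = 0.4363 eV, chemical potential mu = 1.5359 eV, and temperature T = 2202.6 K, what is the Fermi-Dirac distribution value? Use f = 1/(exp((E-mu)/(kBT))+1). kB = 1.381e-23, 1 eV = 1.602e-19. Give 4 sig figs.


Step 1: (E - mu) = 0.4363 - 1.5359 = -1.1 eV
Step 2: Convert: (E-mu)*eV = -1.762e-19 J
Step 3: x = (E-mu)*eV/(kB*T) = -5.791
Step 4: f = 1/(exp(-5.791)+1) = 0.997

0.997
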